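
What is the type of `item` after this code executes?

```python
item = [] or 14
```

'or' returns first truthy value (14, which is int)

int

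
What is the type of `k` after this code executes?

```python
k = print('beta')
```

print() returns None

NoneType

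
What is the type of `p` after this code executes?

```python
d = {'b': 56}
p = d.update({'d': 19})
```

dict.update() returns None

NoneType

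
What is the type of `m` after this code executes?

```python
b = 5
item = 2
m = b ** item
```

int ** positive int returns int (5 ** 2 = 25)

int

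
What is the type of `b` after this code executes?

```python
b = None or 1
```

'or' with None returns the other value (1, int)

int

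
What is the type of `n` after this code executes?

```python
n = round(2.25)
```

round() with no ndigits arg returns int

int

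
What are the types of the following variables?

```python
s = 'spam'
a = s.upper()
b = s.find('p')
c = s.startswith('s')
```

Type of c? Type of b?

str.startswith() returns bool; str.find() returns int

bool, int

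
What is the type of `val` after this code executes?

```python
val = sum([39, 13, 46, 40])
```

sum() of ints returns int

int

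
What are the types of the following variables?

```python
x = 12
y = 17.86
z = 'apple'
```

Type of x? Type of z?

x is int; z is str

int, str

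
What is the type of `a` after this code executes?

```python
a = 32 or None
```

'or' returns first truthy value (32, int)

int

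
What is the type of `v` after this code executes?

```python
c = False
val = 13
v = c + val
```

bool + int returns int (False is 0, so 0 + 13 = 13)

int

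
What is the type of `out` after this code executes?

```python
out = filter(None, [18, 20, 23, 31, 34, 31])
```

filter() returns a filter iterator object

filter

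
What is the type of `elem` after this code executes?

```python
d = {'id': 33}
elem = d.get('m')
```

dict.get() returns None when key 'm' is not found and no default given

NoneType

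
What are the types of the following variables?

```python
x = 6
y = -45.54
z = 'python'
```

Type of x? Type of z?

x is int; z is str

int, str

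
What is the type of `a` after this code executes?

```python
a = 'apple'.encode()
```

str.encode() returns bytes

bytes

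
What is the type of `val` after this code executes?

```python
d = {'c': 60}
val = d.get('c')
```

dict.get() returns the value (int) when key is found

int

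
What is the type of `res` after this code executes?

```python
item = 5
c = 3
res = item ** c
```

int ** positive int returns int (5 ** 3 = 125)

int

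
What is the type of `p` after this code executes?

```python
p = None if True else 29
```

Ternary: condition is True, if branch (None) taken → NoneType

NoneType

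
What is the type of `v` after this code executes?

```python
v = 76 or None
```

'or' returns first truthy value (76, int)

int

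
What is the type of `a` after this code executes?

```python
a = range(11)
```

range() returns a range object

range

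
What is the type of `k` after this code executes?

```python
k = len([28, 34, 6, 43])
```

len() always returns int

int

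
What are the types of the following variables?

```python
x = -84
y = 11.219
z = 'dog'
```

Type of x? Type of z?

x is int; z is str

int, str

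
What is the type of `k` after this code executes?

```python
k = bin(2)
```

bin() returns str representation

str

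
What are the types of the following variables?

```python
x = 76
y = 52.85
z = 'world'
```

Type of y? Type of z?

y is float; z is str

float, str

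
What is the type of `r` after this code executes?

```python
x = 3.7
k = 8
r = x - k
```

float - int returns float (3.7 - 8 = -4.3)

float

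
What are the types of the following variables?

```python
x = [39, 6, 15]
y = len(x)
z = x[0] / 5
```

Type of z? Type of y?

int / int returns float; len() returns int

float, int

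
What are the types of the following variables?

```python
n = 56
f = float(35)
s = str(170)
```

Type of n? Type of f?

n is int; f is float

int, float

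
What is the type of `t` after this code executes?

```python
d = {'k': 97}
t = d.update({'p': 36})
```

dict.update() returns None

NoneType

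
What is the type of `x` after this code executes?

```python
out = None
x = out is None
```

'is' comparison returns bool

bool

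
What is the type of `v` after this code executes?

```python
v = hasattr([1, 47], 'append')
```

hasattr() returns bool

bool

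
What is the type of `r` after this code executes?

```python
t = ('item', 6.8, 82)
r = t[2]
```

Index 2 of tuple is 82 which is int

int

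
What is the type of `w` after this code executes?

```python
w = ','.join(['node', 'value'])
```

str.join() returns str

str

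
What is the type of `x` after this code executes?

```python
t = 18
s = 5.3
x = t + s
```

int + float returns float (18 + 5.3 = 23.3)

float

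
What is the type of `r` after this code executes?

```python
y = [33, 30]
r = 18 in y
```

'in' operator returns bool

bool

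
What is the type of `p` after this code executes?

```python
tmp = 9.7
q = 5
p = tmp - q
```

float - int returns float (9.7 - 5 = 4.7)

float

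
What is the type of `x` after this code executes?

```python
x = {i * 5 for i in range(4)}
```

A set comprehension {expr for x in iterable} produces a set

set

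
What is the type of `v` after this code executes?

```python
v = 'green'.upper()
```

str.upper() returns str

str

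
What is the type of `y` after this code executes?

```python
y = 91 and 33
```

'and' returns the last value when all truthy (33, which is int)

int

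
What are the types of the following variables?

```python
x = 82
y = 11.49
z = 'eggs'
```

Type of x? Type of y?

x is int; y is float

int, float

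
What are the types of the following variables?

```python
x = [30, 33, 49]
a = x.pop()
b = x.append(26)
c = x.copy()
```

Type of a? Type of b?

list.pop() returns the element (int); list.append() returns None

int, NoneType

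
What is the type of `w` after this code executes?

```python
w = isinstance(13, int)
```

isinstance() returns bool

bool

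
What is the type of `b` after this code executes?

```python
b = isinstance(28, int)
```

isinstance() returns bool

bool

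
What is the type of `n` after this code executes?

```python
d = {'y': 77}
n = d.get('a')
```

dict.get() returns None when key 'a' is not found and no default given

NoneType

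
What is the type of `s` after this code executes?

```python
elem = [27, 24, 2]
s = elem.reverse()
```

list.reverse() returns None

NoneType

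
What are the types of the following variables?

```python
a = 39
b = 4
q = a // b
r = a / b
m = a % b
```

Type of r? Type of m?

int / int returns float; int % int returns int

float, int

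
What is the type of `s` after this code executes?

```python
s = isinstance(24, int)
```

isinstance() returns bool

bool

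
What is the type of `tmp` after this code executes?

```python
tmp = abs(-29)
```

abs() of int returns int

int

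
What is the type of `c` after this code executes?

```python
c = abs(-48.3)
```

abs() of float returns float

float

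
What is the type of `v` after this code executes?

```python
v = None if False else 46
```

Ternary: condition is False, else branch (46) taken → int

int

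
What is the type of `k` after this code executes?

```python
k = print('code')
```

print() returns None

NoneType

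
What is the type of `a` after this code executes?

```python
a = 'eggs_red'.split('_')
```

str.split() returns list

list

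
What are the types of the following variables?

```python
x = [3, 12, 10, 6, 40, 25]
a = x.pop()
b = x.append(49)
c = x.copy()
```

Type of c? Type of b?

list.copy() returns list; list.append() returns None

list, NoneType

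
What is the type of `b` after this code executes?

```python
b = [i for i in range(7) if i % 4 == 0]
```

A list comprehension [...] produces a list

list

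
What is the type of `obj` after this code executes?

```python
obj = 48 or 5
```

'or' returns the first truthy value (48, which is int)

int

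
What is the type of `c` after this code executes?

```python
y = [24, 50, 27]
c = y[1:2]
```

Slicing a list always returns a list

list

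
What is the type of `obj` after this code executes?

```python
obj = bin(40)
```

bin() returns str representation

str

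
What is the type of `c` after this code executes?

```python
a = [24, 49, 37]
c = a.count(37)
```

list.count() returns int

int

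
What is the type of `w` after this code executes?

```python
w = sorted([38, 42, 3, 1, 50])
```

sorted() always returns list

list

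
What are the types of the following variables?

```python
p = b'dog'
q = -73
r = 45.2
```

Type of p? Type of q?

p is bytes; q is int

bytes, int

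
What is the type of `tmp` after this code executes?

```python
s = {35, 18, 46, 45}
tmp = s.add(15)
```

set.add() returns None (mutates in place)

NoneType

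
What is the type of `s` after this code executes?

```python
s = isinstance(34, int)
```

isinstance() returns bool

bool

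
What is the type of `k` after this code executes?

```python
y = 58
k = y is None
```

'is' comparison returns bool

bool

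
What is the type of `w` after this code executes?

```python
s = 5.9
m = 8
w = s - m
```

float - int returns float (5.9 - 8 = -2.1)

float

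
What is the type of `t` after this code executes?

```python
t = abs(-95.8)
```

abs() of float returns float

float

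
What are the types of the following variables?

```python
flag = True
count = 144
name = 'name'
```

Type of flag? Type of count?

flag is bool; count is int

bool, int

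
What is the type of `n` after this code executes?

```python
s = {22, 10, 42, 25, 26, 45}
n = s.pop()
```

Popping from a set of ints returns int

int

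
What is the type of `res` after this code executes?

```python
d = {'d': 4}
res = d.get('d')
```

dict.get() returns the value (int) when key is found

int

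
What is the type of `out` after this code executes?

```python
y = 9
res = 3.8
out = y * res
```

int * float returns float (9 * 3.8 = 34.2)

float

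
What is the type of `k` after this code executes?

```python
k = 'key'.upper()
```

str.upper() returns str

str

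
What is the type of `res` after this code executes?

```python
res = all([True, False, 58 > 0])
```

all() returns bool

bool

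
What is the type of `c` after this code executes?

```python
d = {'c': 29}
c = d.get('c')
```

dict.get() returns the value (int) when key is found

int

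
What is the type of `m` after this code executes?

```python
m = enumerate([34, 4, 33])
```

enumerate() returns an enumerate iterator object

enumerate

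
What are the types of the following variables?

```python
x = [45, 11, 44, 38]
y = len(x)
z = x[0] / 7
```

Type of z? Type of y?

int / int returns float; len() returns int

float, int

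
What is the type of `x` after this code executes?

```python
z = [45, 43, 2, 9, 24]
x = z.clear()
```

list.clear() returns None

NoneType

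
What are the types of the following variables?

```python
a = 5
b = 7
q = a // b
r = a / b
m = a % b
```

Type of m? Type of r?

int % int returns int; int / int returns float

int, float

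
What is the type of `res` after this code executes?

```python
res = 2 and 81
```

'and' returns the last value when all truthy (81, which is int)

int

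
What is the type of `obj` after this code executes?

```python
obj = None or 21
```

'or' with None returns the other value (21, int)

int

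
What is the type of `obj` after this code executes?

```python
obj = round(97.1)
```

round() with no ndigits arg returns int

int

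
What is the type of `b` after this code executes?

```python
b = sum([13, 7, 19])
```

sum() of ints returns int

int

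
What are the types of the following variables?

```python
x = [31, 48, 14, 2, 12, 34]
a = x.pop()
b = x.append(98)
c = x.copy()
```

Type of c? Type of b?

list.copy() returns list; list.append() returns None

list, NoneType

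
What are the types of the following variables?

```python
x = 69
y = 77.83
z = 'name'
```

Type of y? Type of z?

y is float; z is str

float, str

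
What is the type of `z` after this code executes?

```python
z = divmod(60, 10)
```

divmod() returns a tuple (quotient, remainder)

tuple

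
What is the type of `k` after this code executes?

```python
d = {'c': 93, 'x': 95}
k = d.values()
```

.values() returns a dict_values view object

dict_values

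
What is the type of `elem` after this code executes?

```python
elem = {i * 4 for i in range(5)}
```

A set comprehension {expr for x in iterable} produces a set

set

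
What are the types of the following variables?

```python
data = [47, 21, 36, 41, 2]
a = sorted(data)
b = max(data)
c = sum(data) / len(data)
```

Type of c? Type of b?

int / int returns float; max of ints returns int

float, int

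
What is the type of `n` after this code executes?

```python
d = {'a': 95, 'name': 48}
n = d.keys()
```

.keys() returns a dict_keys view object

dict_keys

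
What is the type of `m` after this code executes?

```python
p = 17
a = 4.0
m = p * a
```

int * float returns float (17 * 4.0 = 68.0)

float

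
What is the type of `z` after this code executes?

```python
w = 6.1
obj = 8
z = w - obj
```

float - int returns float (6.1 - 8 = -1.9)

float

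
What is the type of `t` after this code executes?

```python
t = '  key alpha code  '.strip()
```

str.strip() returns str

str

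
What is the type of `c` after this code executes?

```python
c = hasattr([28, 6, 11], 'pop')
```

hasattr() returns bool

bool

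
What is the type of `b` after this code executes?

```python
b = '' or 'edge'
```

'or' returns first truthy value ('edge', which is str)

str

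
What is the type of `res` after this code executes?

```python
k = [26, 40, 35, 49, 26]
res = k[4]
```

Indexing a list of ints returns int (k[4] = 26)

int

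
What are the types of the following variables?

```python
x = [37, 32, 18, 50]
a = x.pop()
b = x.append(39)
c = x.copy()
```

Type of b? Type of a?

list.append() returns None; list.pop() returns the element (int)

NoneType, int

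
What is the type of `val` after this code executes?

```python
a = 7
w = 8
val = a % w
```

int % int returns int (7 % 8 = 7)

int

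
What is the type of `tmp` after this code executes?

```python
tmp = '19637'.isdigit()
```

str.isdigit() returns bool

bool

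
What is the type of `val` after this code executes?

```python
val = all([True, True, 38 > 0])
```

all() returns bool

bool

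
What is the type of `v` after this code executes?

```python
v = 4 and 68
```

'and' returns the last value when all truthy (68, which is int)

int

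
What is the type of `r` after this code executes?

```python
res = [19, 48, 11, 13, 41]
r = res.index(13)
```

list.index() returns int

int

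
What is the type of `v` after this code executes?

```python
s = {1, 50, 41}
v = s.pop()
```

Popping from a set of ints returns int

int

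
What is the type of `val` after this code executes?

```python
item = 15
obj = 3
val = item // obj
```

int // int returns int (15 // 3 = 5)

int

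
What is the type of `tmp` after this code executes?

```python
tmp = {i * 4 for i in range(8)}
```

A set comprehension {expr for x in iterable} produces a set

set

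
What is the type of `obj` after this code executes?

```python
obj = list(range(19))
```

list(range(...)) returns list

list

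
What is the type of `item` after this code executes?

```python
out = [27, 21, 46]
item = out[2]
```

Indexing a list of ints returns int (out[2] = 46)

int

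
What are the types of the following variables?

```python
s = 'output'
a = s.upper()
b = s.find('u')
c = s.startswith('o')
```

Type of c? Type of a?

str.startswith() returns bool; str.upper() returns str

bool, str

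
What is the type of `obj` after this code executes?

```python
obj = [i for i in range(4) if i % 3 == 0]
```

A list comprehension [...] produces a list

list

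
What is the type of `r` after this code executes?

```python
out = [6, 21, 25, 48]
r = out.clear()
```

list.clear() returns None

NoneType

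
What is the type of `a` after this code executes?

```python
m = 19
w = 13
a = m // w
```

int // int returns int (19 // 13 = 1)

int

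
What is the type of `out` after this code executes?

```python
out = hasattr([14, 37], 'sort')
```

hasattr() returns bool

bool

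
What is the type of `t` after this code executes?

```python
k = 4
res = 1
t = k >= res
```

Comparison operators return bool

bool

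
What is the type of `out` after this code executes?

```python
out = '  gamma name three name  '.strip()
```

str.strip() returns str

str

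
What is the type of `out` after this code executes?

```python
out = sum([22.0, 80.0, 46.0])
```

sum() of floats returns float

float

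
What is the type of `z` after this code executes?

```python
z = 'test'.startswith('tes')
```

str.startswith() returns bool

bool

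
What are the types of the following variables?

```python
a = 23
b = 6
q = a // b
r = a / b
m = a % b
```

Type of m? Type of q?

int % int returns int; int // int returns int

int, int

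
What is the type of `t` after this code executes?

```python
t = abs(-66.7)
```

abs() of float returns float

float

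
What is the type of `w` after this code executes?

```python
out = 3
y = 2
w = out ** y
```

int ** positive int returns int (3 ** 2 = 9)

int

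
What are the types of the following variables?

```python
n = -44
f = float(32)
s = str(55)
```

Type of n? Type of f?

n is int; f is float

int, float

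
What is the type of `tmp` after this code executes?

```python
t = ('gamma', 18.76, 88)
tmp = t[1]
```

Index 1 of tuple is 18.76 which is float

float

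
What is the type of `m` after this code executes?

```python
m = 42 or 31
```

'or' returns the first truthy value (42, which is int)

int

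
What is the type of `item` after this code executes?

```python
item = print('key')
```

print() returns None

NoneType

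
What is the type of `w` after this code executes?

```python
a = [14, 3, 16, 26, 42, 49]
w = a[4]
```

Indexing a list of ints returns int (a[4] = 42)

int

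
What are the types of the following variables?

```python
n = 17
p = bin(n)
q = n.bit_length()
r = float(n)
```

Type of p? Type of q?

bin() returns str; int.bit_length() returns int

str, int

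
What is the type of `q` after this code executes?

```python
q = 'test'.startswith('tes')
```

str.startswith() returns bool

bool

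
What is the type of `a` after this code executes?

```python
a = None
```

None has type NoneType

NoneType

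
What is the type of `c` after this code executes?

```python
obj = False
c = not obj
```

'not' always returns bool

bool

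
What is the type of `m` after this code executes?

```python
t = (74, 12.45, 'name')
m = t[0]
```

Index 0 of tuple is 74 which is int

int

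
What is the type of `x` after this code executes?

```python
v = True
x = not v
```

'not' always returns bool

bool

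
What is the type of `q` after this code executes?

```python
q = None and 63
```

'and' returns first falsy value (None)

NoneType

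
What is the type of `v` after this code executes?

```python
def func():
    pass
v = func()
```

A function with no return statement returns None

NoneType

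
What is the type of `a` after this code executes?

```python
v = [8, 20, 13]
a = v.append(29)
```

list.append() returns None (mutates in place)

NoneType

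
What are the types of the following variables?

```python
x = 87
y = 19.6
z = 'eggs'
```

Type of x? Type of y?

x is int; y is float

int, float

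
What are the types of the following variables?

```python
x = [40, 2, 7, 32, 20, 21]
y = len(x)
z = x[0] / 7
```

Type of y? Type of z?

len() returns int; int / int returns float

int, float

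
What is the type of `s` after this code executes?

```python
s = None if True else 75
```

Ternary: condition is True, if branch (None) taken → NoneType

NoneType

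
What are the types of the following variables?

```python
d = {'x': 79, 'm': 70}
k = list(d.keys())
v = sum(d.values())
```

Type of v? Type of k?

sum of int values returns int; list(...) returns list

int, list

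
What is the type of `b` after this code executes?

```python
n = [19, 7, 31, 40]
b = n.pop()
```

list.pop() returns the popped element (int here)

int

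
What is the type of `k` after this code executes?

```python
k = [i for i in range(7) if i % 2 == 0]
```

A list comprehension [...] produces a list

list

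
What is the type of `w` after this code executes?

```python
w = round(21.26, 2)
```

round() with ndigits arg returns float

float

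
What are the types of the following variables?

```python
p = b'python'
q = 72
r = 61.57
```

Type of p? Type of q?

p is bytes; q is int

bytes, int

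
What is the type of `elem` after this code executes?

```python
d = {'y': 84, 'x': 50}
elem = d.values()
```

.values() returns a dict_values view object

dict_values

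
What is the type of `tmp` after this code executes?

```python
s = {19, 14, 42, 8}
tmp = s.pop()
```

Popping from a set of ints returns int

int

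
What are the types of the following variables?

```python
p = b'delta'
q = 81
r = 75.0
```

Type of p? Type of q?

p is bytes; q is int

bytes, int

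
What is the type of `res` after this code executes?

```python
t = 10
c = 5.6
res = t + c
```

int + float returns float (10 + 5.6 = 15.6)

float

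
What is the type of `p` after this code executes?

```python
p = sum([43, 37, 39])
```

sum() of ints returns int

int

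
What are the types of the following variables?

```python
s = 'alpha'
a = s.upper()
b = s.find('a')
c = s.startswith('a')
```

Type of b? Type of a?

str.find() returns int; str.upper() returns str

int, str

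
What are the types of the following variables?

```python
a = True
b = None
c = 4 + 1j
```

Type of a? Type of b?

a is bool; b is NoneType

bool, NoneType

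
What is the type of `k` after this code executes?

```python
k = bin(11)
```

bin() returns str representation

str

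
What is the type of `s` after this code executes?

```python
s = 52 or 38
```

'or' returns the first truthy value (52, which is int)

int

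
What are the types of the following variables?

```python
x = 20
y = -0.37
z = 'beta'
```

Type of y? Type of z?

y is float; z is str

float, str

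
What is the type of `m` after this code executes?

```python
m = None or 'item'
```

'or' with None returns the other value ('item', str)

str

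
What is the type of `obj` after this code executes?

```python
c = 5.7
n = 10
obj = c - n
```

float - int returns float (5.7 - 10 = -4.3)

float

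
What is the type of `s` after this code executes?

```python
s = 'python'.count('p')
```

str.count() returns int

int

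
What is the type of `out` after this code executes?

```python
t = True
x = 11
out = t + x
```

bool + int returns int (True is 1, so 1 + 11 = 12)

int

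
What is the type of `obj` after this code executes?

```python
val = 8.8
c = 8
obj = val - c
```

float - int returns float (8.8 - 8 = 0.8)

float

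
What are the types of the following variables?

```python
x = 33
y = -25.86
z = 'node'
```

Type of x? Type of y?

x is int; y is float

int, float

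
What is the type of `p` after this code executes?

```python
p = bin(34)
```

bin() returns str representation

str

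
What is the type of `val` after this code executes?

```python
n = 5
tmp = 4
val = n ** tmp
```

int ** positive int returns int (5 ** 4 = 625)

int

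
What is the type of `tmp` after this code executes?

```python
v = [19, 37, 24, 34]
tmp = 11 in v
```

'in' operator returns bool

bool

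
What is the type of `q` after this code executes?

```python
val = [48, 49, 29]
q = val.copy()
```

list.copy() returns list

list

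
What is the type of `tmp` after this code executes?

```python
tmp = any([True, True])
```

any() returns bool

bool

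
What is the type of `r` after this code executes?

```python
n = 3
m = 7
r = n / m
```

int / int always returns float in Python 3 (3 / 7 = 0.428571)

float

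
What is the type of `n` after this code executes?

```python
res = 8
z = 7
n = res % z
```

int % int returns int (8 % 7 = 1)

int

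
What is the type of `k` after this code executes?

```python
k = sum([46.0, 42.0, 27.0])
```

sum() of floats returns float

float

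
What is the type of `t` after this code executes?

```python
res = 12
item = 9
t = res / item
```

int / int always returns float in Python 3 (12 / 9 = 1.33333)

float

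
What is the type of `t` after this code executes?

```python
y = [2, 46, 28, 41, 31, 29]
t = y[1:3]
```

Slicing a list always returns a list

list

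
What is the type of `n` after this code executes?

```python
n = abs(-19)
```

abs() of int returns int

int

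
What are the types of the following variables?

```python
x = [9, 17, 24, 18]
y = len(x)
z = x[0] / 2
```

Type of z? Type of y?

int / int returns float; len() returns int

float, int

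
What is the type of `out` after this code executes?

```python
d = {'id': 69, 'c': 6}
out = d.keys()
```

.keys() returns a dict_keys view object

dict_keys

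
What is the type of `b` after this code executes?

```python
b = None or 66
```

'or' with None returns the other value (66, int)

int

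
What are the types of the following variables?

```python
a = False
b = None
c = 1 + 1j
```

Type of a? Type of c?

a is bool; c is complex

bool, complex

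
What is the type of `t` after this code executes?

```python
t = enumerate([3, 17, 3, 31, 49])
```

enumerate() returns an enumerate iterator object

enumerate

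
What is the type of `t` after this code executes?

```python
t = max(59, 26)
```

max() of ints returns int

int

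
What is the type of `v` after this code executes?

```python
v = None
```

None has type NoneType

NoneType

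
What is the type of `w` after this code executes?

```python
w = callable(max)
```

callable() returns bool

bool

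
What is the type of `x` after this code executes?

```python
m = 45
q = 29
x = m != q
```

Comparison operators return bool

bool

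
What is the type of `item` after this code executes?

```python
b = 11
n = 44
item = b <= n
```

Comparison operators return bool

bool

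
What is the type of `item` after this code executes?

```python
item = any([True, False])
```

any() returns bool

bool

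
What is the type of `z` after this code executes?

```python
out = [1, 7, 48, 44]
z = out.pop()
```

list.pop() returns the popped element (int here)

int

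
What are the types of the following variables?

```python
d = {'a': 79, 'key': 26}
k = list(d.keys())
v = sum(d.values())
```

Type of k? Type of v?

list(...) returns list; sum of int values returns int

list, int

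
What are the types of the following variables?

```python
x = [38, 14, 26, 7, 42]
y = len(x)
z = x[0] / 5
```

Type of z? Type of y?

int / int returns float; len() returns int

float, int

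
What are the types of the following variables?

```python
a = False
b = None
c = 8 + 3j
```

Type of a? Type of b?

a is bool; b is NoneType

bool, NoneType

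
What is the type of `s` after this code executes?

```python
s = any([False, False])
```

any() returns bool

bool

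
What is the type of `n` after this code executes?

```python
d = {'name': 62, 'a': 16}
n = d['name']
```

Accessing dict[str, int] with key 'name' returns int value 62

int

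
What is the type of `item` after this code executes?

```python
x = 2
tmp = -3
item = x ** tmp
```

int ** negative int returns float

float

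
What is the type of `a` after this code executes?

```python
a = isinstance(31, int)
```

isinstance() returns bool

bool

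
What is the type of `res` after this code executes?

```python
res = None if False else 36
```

Ternary: condition is False, else branch (36) taken → int

int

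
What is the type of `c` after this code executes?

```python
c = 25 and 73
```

'and' returns the last value when all truthy (73, which is int)

int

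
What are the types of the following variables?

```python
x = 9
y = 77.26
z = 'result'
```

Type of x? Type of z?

x is int; z is str

int, str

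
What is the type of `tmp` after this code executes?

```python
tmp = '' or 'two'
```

'or' returns first truthy value ('two', which is str)

str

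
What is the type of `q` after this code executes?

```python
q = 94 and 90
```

'and' returns the last value when all truthy (90, which is int)

int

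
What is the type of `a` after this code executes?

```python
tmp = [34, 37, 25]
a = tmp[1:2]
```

Slicing a list always returns a list

list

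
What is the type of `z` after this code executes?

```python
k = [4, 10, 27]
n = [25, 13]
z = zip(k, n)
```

zip() returns a zip iterator object

zip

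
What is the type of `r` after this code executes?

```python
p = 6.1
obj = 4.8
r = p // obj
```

float // float returns float (floor division preserves float type)

float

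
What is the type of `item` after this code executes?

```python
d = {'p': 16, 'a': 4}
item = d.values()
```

.values() returns a dict_values view object

dict_values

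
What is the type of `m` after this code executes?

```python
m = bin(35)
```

bin() returns str representation

str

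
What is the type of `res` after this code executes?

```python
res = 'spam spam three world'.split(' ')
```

str.split() returns list

list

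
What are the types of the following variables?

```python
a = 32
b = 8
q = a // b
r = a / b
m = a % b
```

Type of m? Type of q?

int % int returns int; int // int returns int

int, int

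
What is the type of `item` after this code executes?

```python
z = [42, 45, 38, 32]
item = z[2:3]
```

Slicing a list always returns a list

list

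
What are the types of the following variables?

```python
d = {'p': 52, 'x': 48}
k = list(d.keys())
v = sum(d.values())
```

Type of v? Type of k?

sum of int values returns int; list(...) returns list

int, list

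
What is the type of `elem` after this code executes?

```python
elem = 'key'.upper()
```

str.upper() returns str

str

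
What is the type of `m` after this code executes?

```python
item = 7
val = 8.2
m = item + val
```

int + float returns float (7 + 8.2 = 15.2)

float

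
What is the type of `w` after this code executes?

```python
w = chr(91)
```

chr() returns str (single character)

str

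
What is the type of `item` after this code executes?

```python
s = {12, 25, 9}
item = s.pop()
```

Popping from a set of ints returns int

int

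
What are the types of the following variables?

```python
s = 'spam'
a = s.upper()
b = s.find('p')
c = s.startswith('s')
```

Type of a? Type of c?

str.upper() returns str; str.startswith() returns bool

str, bool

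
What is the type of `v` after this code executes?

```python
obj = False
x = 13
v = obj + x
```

bool + int returns int (False is 0, so 0 + 13 = 13)

int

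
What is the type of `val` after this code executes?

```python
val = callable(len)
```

callable() returns bool

bool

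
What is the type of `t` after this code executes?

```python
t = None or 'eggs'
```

'or' with None returns the other value ('eggs', str)

str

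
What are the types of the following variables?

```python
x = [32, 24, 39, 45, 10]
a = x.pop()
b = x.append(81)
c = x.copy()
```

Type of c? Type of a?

list.copy() returns list; list.pop() returns the element (int)

list, int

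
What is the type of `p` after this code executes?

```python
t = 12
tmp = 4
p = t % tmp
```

int % int returns int (12 % 4 = 0)

int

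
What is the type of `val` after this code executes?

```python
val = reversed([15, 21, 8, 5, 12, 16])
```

reversed() on a list returns a list_reverseiterator

list_reverseiterator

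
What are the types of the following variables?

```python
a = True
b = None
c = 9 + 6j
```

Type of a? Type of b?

a is bool; b is NoneType

bool, NoneType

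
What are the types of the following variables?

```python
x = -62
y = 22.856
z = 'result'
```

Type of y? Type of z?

y is float; z is str

float, str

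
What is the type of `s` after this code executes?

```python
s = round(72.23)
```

round() with no ndigits arg returns int

int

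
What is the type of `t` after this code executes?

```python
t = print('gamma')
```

print() returns None

NoneType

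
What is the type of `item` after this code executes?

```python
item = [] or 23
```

'or' returns first truthy value (23, which is int)

int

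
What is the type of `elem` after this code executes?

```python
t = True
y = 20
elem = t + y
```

bool + int returns int (True is 1, so 1 + 20 = 21)

int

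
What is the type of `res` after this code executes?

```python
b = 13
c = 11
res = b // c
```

int // int returns int (13 // 11 = 1)

int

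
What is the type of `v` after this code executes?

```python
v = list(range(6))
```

list(range(...)) returns list

list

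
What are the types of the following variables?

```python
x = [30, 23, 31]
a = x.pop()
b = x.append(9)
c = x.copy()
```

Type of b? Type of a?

list.append() returns None; list.pop() returns the element (int)

NoneType, int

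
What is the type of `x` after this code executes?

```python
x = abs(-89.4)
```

abs() of float returns float

float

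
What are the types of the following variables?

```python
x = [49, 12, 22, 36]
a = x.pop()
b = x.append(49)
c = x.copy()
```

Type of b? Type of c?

list.append() returns None; list.copy() returns list

NoneType, list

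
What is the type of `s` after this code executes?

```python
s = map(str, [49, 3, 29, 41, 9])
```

map() returns a map iterator object

map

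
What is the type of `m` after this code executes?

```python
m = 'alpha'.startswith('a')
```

str.startswith() returns bool

bool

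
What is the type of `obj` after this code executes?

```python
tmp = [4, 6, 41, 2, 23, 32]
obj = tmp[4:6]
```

Slicing a list always returns a list

list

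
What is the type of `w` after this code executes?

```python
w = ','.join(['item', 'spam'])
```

str.join() returns str

str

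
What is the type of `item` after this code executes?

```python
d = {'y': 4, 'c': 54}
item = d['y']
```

Accessing dict[str, int] with key 'y' returns int value 4

int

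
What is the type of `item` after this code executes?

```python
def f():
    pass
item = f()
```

A function with no return statement returns None

NoneType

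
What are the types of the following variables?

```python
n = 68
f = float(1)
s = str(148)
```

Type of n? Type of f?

n is int; f is float

int, float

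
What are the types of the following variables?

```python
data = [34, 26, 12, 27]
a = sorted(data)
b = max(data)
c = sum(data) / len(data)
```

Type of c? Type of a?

int / int returns float; sorted() returns list

float, list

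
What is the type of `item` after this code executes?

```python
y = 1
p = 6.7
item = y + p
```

int + float returns float (1 + 6.7 = 7.7)

float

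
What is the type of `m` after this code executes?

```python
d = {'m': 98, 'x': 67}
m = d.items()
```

dict.items() returns a dict_items view

dict_items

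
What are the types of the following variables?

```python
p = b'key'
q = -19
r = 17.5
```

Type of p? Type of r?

p is bytes; r is float

bytes, float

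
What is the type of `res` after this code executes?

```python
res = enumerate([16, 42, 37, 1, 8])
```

enumerate() returns an enumerate iterator object

enumerate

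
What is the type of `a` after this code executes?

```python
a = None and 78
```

'and' returns first falsy value (None)

NoneType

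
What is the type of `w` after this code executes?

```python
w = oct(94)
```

oct() returns str representation

str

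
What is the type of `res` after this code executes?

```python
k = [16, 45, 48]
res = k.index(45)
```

list.index() returns int

int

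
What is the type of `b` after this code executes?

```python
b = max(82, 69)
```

max() of ints returns int

int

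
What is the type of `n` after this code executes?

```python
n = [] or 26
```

'or' returns first truthy value (26, which is int)

int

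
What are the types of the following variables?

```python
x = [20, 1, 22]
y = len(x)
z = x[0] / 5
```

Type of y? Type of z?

len() returns int; int / int returns float

int, float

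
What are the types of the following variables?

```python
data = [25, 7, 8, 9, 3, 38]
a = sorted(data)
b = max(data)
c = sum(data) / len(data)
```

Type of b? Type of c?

max of ints returns int; int / int returns float

int, float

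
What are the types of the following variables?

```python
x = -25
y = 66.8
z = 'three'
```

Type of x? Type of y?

x is int; y is float

int, float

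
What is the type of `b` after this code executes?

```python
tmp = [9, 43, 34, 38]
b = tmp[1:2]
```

Slicing a list always returns a list

list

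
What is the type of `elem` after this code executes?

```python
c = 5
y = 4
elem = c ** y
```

int ** positive int returns int (5 ** 4 = 625)

int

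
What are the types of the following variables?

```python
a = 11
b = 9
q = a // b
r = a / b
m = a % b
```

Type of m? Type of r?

int % int returns int; int / int returns float

int, float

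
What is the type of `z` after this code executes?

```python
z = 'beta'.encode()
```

str.encode() returns bytes

bytes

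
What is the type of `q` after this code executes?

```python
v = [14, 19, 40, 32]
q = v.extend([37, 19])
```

list.extend() returns None

NoneType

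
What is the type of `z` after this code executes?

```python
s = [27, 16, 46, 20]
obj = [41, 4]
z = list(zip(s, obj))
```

list(zip(...)) returns a list of tuples

list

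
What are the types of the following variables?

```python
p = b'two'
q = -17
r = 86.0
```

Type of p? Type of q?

p is bytes; q is int

bytes, int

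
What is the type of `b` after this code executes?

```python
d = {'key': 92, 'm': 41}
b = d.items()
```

dict.items() returns a dict_items view

dict_items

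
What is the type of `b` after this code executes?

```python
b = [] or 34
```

'or' returns first truthy value (34, which is int)

int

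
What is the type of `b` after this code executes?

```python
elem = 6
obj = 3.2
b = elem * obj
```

int * float returns float (6 * 3.2 = 19.2)

float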